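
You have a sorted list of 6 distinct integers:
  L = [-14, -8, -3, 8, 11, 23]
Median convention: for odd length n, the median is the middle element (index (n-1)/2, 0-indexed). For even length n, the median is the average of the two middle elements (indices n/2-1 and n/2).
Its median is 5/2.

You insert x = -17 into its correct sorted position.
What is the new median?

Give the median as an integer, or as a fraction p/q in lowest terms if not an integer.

Old list (sorted, length 6): [-14, -8, -3, 8, 11, 23]
Old median = 5/2
Insert x = -17
Old length even (6). Middle pair: indices 2,3 = -3,8.
New length odd (7). New median = single middle element.
x = -17: 0 elements are < x, 6 elements are > x.
New sorted list: [-17, -14, -8, -3, 8, 11, 23]
New median = -3

Answer: -3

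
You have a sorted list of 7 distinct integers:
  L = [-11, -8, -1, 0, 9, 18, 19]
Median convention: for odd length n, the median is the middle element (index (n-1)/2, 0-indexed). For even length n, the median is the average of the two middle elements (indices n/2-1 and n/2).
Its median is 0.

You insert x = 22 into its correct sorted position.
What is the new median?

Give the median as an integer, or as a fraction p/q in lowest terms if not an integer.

Answer: 9/2

Derivation:
Old list (sorted, length 7): [-11, -8, -1, 0, 9, 18, 19]
Old median = 0
Insert x = 22
Old length odd (7). Middle was index 3 = 0.
New length even (8). New median = avg of two middle elements.
x = 22: 7 elements are < x, 0 elements are > x.
New sorted list: [-11, -8, -1, 0, 9, 18, 19, 22]
New median = 9/2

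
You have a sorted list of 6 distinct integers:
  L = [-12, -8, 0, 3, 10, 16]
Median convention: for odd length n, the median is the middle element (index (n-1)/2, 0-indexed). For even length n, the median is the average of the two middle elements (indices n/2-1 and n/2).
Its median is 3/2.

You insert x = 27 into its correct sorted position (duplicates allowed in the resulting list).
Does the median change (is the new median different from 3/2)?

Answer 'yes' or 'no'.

Old median = 3/2
Insert x = 27
New median = 3
Changed? yes

Answer: yes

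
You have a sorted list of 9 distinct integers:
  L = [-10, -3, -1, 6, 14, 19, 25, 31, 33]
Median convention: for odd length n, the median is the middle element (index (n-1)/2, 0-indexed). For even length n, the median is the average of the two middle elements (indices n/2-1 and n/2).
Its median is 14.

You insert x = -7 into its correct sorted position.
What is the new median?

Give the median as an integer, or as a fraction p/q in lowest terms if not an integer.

Answer: 10

Derivation:
Old list (sorted, length 9): [-10, -3, -1, 6, 14, 19, 25, 31, 33]
Old median = 14
Insert x = -7
Old length odd (9). Middle was index 4 = 14.
New length even (10). New median = avg of two middle elements.
x = -7: 1 elements are < x, 8 elements are > x.
New sorted list: [-10, -7, -3, -1, 6, 14, 19, 25, 31, 33]
New median = 10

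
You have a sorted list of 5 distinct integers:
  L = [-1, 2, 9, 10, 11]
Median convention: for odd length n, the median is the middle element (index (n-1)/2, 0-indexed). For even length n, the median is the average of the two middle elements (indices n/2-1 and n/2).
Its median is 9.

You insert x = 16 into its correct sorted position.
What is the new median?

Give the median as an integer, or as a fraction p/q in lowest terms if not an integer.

Old list (sorted, length 5): [-1, 2, 9, 10, 11]
Old median = 9
Insert x = 16
Old length odd (5). Middle was index 2 = 9.
New length even (6). New median = avg of two middle elements.
x = 16: 5 elements are < x, 0 elements are > x.
New sorted list: [-1, 2, 9, 10, 11, 16]
New median = 19/2

Answer: 19/2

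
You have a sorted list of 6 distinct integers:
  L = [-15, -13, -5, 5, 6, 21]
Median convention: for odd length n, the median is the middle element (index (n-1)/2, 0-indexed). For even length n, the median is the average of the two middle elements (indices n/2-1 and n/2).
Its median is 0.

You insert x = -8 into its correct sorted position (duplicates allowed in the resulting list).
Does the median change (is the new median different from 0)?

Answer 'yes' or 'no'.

Old median = 0
Insert x = -8
New median = -5
Changed? yes

Answer: yes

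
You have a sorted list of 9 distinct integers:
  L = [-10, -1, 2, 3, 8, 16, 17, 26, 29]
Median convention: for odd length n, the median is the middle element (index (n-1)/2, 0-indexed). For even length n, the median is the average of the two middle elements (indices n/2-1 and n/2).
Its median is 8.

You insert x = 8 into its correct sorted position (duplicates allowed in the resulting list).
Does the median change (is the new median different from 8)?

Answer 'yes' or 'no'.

Old median = 8
Insert x = 8
New median = 8
Changed? no

Answer: no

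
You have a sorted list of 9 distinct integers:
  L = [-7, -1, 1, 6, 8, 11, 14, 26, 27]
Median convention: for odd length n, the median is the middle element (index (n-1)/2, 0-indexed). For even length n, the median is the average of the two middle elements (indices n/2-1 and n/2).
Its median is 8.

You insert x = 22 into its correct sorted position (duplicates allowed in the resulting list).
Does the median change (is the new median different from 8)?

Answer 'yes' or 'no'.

Old median = 8
Insert x = 22
New median = 19/2
Changed? yes

Answer: yes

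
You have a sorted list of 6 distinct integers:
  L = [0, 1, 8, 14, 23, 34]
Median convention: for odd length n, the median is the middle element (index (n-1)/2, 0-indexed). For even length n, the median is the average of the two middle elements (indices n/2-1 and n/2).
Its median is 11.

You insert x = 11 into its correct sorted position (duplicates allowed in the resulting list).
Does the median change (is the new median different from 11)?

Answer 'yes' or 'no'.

Old median = 11
Insert x = 11
New median = 11
Changed? no

Answer: no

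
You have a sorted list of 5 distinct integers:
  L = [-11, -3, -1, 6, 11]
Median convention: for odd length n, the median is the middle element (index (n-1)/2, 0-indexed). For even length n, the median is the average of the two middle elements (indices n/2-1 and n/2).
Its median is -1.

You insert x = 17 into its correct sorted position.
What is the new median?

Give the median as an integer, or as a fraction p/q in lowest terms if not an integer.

Answer: 5/2

Derivation:
Old list (sorted, length 5): [-11, -3, -1, 6, 11]
Old median = -1
Insert x = 17
Old length odd (5). Middle was index 2 = -1.
New length even (6). New median = avg of two middle elements.
x = 17: 5 elements are < x, 0 elements are > x.
New sorted list: [-11, -3, -1, 6, 11, 17]
New median = 5/2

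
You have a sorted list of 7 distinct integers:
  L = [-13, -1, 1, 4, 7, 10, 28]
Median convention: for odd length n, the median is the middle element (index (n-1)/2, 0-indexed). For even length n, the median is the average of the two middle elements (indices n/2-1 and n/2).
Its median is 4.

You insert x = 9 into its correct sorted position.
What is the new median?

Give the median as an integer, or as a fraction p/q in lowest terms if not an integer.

Old list (sorted, length 7): [-13, -1, 1, 4, 7, 10, 28]
Old median = 4
Insert x = 9
Old length odd (7). Middle was index 3 = 4.
New length even (8). New median = avg of two middle elements.
x = 9: 5 elements are < x, 2 elements are > x.
New sorted list: [-13, -1, 1, 4, 7, 9, 10, 28]
New median = 11/2

Answer: 11/2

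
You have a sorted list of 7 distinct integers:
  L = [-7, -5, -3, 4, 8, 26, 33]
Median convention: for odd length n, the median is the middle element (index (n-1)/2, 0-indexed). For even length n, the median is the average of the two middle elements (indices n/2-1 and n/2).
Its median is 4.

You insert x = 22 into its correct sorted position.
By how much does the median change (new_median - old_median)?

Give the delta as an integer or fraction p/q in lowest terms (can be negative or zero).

Old median = 4
After inserting x = 22: new sorted = [-7, -5, -3, 4, 8, 22, 26, 33]
New median = 6
Delta = 6 - 4 = 2

Answer: 2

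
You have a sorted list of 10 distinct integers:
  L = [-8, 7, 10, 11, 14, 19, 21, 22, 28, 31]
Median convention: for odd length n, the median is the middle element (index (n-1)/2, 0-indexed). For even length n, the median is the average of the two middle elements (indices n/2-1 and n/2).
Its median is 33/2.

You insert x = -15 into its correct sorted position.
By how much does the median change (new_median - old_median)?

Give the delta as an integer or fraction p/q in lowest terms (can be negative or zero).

Answer: -5/2

Derivation:
Old median = 33/2
After inserting x = -15: new sorted = [-15, -8, 7, 10, 11, 14, 19, 21, 22, 28, 31]
New median = 14
Delta = 14 - 33/2 = -5/2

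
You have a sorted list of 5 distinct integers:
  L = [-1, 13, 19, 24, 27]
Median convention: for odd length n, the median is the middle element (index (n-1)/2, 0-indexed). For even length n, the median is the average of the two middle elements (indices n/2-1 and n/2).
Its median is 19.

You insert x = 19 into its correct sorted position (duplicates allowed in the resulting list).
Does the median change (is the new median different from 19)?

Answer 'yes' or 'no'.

Answer: no

Derivation:
Old median = 19
Insert x = 19
New median = 19
Changed? no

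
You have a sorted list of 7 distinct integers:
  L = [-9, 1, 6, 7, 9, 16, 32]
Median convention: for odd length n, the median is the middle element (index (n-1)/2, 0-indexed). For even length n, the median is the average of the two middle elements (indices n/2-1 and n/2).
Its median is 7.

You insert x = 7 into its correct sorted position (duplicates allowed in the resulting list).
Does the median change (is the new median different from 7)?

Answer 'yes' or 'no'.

Old median = 7
Insert x = 7
New median = 7
Changed? no

Answer: no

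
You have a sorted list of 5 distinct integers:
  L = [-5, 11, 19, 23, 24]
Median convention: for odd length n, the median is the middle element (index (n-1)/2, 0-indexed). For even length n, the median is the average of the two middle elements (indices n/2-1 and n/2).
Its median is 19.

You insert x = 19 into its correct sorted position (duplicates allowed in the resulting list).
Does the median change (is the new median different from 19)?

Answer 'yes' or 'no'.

Old median = 19
Insert x = 19
New median = 19
Changed? no

Answer: no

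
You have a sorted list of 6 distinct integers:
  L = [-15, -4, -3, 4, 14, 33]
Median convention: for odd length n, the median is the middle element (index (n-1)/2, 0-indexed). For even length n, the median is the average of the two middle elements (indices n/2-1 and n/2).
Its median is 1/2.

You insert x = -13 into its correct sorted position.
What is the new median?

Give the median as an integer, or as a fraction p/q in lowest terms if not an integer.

Answer: -3

Derivation:
Old list (sorted, length 6): [-15, -4, -3, 4, 14, 33]
Old median = 1/2
Insert x = -13
Old length even (6). Middle pair: indices 2,3 = -3,4.
New length odd (7). New median = single middle element.
x = -13: 1 elements are < x, 5 elements are > x.
New sorted list: [-15, -13, -4, -3, 4, 14, 33]
New median = -3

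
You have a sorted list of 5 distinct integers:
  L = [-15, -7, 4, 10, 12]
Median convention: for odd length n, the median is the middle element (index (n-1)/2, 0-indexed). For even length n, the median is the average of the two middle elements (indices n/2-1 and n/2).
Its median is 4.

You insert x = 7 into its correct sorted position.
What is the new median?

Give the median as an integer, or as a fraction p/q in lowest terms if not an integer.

Answer: 11/2

Derivation:
Old list (sorted, length 5): [-15, -7, 4, 10, 12]
Old median = 4
Insert x = 7
Old length odd (5). Middle was index 2 = 4.
New length even (6). New median = avg of two middle elements.
x = 7: 3 elements are < x, 2 elements are > x.
New sorted list: [-15, -7, 4, 7, 10, 12]
New median = 11/2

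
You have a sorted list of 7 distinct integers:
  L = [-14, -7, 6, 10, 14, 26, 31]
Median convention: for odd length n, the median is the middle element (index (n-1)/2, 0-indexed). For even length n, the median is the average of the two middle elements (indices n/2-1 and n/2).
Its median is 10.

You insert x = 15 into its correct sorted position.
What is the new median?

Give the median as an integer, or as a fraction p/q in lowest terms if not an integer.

Answer: 12

Derivation:
Old list (sorted, length 7): [-14, -7, 6, 10, 14, 26, 31]
Old median = 10
Insert x = 15
Old length odd (7). Middle was index 3 = 10.
New length even (8). New median = avg of two middle elements.
x = 15: 5 elements are < x, 2 elements are > x.
New sorted list: [-14, -7, 6, 10, 14, 15, 26, 31]
New median = 12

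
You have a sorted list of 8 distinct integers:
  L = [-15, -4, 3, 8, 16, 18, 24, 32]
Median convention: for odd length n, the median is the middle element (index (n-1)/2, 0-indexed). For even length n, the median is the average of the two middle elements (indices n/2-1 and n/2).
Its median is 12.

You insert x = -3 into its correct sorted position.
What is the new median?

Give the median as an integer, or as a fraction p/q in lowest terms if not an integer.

Old list (sorted, length 8): [-15, -4, 3, 8, 16, 18, 24, 32]
Old median = 12
Insert x = -3
Old length even (8). Middle pair: indices 3,4 = 8,16.
New length odd (9). New median = single middle element.
x = -3: 2 elements are < x, 6 elements are > x.
New sorted list: [-15, -4, -3, 3, 8, 16, 18, 24, 32]
New median = 8

Answer: 8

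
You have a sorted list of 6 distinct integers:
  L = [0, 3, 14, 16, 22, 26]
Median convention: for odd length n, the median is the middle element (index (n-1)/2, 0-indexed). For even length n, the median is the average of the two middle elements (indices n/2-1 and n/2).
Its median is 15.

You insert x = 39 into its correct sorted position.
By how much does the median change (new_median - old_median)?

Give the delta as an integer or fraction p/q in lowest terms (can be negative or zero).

Old median = 15
After inserting x = 39: new sorted = [0, 3, 14, 16, 22, 26, 39]
New median = 16
Delta = 16 - 15 = 1

Answer: 1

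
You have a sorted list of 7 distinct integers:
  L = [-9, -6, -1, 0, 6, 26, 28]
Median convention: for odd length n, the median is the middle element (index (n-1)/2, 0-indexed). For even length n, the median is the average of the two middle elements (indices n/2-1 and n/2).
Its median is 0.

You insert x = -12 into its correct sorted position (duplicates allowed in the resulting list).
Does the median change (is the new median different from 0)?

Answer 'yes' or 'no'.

Answer: yes

Derivation:
Old median = 0
Insert x = -12
New median = -1/2
Changed? yes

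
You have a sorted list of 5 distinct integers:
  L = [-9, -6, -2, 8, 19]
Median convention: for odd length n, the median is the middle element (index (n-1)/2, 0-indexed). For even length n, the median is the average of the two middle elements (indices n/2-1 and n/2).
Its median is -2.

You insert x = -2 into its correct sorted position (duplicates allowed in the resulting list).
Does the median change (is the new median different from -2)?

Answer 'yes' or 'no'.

Old median = -2
Insert x = -2
New median = -2
Changed? no

Answer: no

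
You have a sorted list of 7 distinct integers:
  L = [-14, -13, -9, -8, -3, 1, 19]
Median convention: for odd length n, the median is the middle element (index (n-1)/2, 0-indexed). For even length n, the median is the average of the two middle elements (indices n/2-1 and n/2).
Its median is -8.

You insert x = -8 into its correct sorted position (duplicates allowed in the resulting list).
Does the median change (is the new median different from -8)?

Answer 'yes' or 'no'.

Answer: no

Derivation:
Old median = -8
Insert x = -8
New median = -8
Changed? no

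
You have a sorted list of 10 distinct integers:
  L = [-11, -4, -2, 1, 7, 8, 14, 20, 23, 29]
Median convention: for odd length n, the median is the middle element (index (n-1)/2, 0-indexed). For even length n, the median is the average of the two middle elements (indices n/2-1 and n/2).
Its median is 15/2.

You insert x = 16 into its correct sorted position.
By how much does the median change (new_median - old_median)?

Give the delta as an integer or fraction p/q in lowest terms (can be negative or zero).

Old median = 15/2
After inserting x = 16: new sorted = [-11, -4, -2, 1, 7, 8, 14, 16, 20, 23, 29]
New median = 8
Delta = 8 - 15/2 = 1/2

Answer: 1/2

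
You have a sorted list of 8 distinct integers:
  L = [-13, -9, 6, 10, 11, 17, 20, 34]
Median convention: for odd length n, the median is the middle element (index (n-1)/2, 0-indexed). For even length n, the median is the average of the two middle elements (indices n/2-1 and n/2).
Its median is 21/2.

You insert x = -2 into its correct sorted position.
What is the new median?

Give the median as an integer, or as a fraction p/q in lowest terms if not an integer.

Answer: 10

Derivation:
Old list (sorted, length 8): [-13, -9, 6, 10, 11, 17, 20, 34]
Old median = 21/2
Insert x = -2
Old length even (8). Middle pair: indices 3,4 = 10,11.
New length odd (9). New median = single middle element.
x = -2: 2 elements are < x, 6 elements are > x.
New sorted list: [-13, -9, -2, 6, 10, 11, 17, 20, 34]
New median = 10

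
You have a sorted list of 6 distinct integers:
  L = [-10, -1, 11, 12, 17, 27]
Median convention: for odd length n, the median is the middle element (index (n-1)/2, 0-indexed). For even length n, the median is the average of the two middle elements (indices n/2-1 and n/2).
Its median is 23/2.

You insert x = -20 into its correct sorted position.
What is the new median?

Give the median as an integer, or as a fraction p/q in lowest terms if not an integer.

Old list (sorted, length 6): [-10, -1, 11, 12, 17, 27]
Old median = 23/2
Insert x = -20
Old length even (6). Middle pair: indices 2,3 = 11,12.
New length odd (7). New median = single middle element.
x = -20: 0 elements are < x, 6 elements are > x.
New sorted list: [-20, -10, -1, 11, 12, 17, 27]
New median = 11

Answer: 11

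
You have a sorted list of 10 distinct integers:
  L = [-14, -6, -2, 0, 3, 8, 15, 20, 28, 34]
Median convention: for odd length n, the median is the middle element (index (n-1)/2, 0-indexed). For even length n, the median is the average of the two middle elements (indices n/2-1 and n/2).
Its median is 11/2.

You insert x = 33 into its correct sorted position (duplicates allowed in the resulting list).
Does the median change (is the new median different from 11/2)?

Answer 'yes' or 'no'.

Old median = 11/2
Insert x = 33
New median = 8
Changed? yes

Answer: yes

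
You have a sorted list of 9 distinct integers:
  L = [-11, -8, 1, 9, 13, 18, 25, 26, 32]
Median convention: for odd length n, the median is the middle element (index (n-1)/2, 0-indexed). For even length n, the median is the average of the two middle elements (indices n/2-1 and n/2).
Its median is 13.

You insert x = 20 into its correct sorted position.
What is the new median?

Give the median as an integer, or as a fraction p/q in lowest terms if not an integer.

Old list (sorted, length 9): [-11, -8, 1, 9, 13, 18, 25, 26, 32]
Old median = 13
Insert x = 20
Old length odd (9). Middle was index 4 = 13.
New length even (10). New median = avg of two middle elements.
x = 20: 6 elements are < x, 3 elements are > x.
New sorted list: [-11, -8, 1, 9, 13, 18, 20, 25, 26, 32]
New median = 31/2

Answer: 31/2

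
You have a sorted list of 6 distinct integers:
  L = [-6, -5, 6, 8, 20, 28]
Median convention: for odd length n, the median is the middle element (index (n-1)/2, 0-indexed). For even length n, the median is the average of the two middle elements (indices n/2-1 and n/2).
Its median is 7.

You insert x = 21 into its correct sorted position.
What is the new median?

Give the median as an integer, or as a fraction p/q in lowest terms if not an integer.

Old list (sorted, length 6): [-6, -5, 6, 8, 20, 28]
Old median = 7
Insert x = 21
Old length even (6). Middle pair: indices 2,3 = 6,8.
New length odd (7). New median = single middle element.
x = 21: 5 elements are < x, 1 elements are > x.
New sorted list: [-6, -5, 6, 8, 20, 21, 28]
New median = 8

Answer: 8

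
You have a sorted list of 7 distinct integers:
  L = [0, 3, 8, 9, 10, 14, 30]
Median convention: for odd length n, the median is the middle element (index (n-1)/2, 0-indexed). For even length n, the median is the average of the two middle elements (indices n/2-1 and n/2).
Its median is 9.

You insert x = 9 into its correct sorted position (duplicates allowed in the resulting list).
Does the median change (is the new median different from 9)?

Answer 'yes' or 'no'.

Old median = 9
Insert x = 9
New median = 9
Changed? no

Answer: no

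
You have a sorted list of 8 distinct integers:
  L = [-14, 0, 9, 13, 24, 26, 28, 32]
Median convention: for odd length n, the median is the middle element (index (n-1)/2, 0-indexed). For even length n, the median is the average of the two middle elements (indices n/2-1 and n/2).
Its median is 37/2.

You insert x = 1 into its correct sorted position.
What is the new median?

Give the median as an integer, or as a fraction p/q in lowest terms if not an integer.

Old list (sorted, length 8): [-14, 0, 9, 13, 24, 26, 28, 32]
Old median = 37/2
Insert x = 1
Old length even (8). Middle pair: indices 3,4 = 13,24.
New length odd (9). New median = single middle element.
x = 1: 2 elements are < x, 6 elements are > x.
New sorted list: [-14, 0, 1, 9, 13, 24, 26, 28, 32]
New median = 13

Answer: 13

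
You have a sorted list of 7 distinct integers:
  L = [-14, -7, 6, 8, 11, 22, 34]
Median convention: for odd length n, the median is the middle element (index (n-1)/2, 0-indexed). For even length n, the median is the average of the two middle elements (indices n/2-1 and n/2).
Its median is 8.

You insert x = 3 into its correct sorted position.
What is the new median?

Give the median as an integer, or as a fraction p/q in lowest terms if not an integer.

Answer: 7

Derivation:
Old list (sorted, length 7): [-14, -7, 6, 8, 11, 22, 34]
Old median = 8
Insert x = 3
Old length odd (7). Middle was index 3 = 8.
New length even (8). New median = avg of two middle elements.
x = 3: 2 elements are < x, 5 elements are > x.
New sorted list: [-14, -7, 3, 6, 8, 11, 22, 34]
New median = 7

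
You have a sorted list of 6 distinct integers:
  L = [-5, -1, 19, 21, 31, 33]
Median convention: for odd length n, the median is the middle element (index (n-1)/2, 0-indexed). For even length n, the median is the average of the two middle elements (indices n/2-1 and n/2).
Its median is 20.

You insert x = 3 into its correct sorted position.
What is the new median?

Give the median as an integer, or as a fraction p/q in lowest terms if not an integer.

Answer: 19

Derivation:
Old list (sorted, length 6): [-5, -1, 19, 21, 31, 33]
Old median = 20
Insert x = 3
Old length even (6). Middle pair: indices 2,3 = 19,21.
New length odd (7). New median = single middle element.
x = 3: 2 elements are < x, 4 elements are > x.
New sorted list: [-5, -1, 3, 19, 21, 31, 33]
New median = 19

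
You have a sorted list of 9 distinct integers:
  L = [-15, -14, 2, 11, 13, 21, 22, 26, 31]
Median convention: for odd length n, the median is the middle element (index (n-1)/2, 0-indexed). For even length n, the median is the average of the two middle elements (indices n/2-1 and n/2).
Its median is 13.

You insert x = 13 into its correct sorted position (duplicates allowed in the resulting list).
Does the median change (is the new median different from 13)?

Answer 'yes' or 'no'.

Old median = 13
Insert x = 13
New median = 13
Changed? no

Answer: no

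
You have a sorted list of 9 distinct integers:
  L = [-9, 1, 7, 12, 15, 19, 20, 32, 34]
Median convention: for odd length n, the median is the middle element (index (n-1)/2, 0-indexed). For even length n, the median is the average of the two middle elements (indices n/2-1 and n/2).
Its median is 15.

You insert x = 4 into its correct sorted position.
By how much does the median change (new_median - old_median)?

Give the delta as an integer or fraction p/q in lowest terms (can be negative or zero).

Answer: -3/2

Derivation:
Old median = 15
After inserting x = 4: new sorted = [-9, 1, 4, 7, 12, 15, 19, 20, 32, 34]
New median = 27/2
Delta = 27/2 - 15 = -3/2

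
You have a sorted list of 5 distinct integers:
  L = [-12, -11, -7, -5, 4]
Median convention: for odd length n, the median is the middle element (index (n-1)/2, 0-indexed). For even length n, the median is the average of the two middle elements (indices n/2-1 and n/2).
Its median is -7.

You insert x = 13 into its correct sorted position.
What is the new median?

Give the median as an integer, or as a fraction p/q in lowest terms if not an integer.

Old list (sorted, length 5): [-12, -11, -7, -5, 4]
Old median = -7
Insert x = 13
Old length odd (5). Middle was index 2 = -7.
New length even (6). New median = avg of two middle elements.
x = 13: 5 elements are < x, 0 elements are > x.
New sorted list: [-12, -11, -7, -5, 4, 13]
New median = -6

Answer: -6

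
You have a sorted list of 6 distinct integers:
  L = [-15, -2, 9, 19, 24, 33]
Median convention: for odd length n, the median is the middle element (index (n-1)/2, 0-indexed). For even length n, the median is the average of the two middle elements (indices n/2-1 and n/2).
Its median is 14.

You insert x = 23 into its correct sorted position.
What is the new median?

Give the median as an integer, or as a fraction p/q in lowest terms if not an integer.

Old list (sorted, length 6): [-15, -2, 9, 19, 24, 33]
Old median = 14
Insert x = 23
Old length even (6). Middle pair: indices 2,3 = 9,19.
New length odd (7). New median = single middle element.
x = 23: 4 elements are < x, 2 elements are > x.
New sorted list: [-15, -2, 9, 19, 23, 24, 33]
New median = 19

Answer: 19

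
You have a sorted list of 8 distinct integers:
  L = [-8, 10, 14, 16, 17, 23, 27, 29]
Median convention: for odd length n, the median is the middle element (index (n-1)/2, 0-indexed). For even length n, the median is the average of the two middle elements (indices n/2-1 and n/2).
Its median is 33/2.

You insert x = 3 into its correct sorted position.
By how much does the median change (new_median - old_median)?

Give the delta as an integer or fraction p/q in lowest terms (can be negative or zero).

Old median = 33/2
After inserting x = 3: new sorted = [-8, 3, 10, 14, 16, 17, 23, 27, 29]
New median = 16
Delta = 16 - 33/2 = -1/2

Answer: -1/2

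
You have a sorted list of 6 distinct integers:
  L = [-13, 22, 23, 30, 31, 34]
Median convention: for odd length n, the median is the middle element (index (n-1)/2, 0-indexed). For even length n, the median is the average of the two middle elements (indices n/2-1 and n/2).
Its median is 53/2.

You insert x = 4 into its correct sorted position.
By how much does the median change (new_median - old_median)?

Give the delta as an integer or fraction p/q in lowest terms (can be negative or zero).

Answer: -7/2

Derivation:
Old median = 53/2
After inserting x = 4: new sorted = [-13, 4, 22, 23, 30, 31, 34]
New median = 23
Delta = 23 - 53/2 = -7/2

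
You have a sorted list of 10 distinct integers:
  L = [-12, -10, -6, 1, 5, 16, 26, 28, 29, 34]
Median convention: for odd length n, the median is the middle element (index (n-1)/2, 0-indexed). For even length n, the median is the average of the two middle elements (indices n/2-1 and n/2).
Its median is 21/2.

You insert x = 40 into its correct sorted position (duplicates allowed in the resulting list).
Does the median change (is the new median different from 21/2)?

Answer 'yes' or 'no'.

Answer: yes

Derivation:
Old median = 21/2
Insert x = 40
New median = 16
Changed? yes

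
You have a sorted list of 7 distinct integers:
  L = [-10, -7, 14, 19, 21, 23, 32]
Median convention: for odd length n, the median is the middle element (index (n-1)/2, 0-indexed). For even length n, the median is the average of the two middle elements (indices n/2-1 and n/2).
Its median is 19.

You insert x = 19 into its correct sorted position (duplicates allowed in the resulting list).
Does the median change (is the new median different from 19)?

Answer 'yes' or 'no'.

Answer: no

Derivation:
Old median = 19
Insert x = 19
New median = 19
Changed? no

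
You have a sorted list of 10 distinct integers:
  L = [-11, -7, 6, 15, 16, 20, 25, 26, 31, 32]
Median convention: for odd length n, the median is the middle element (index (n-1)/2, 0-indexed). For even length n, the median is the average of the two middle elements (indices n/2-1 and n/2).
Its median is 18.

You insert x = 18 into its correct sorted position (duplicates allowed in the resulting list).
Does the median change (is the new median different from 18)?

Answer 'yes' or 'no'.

Answer: no

Derivation:
Old median = 18
Insert x = 18
New median = 18
Changed? no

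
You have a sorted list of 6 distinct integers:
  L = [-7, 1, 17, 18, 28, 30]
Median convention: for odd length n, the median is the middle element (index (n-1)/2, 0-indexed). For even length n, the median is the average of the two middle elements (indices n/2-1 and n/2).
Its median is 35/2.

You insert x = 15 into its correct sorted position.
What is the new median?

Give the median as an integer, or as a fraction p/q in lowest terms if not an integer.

Answer: 17

Derivation:
Old list (sorted, length 6): [-7, 1, 17, 18, 28, 30]
Old median = 35/2
Insert x = 15
Old length even (6). Middle pair: indices 2,3 = 17,18.
New length odd (7). New median = single middle element.
x = 15: 2 elements are < x, 4 elements are > x.
New sorted list: [-7, 1, 15, 17, 18, 28, 30]
New median = 17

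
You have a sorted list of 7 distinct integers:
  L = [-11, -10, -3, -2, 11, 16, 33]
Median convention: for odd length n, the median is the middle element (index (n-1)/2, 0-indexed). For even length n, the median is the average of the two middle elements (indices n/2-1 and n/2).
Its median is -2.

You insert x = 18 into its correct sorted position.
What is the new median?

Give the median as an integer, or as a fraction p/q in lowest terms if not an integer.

Old list (sorted, length 7): [-11, -10, -3, -2, 11, 16, 33]
Old median = -2
Insert x = 18
Old length odd (7). Middle was index 3 = -2.
New length even (8). New median = avg of two middle elements.
x = 18: 6 elements are < x, 1 elements are > x.
New sorted list: [-11, -10, -3, -2, 11, 16, 18, 33]
New median = 9/2

Answer: 9/2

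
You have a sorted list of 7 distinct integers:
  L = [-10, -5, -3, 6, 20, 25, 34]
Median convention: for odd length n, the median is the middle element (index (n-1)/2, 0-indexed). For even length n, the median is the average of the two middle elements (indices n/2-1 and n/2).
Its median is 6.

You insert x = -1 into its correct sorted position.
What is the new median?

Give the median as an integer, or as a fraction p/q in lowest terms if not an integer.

Answer: 5/2

Derivation:
Old list (sorted, length 7): [-10, -5, -3, 6, 20, 25, 34]
Old median = 6
Insert x = -1
Old length odd (7). Middle was index 3 = 6.
New length even (8). New median = avg of two middle elements.
x = -1: 3 elements are < x, 4 elements are > x.
New sorted list: [-10, -5, -3, -1, 6, 20, 25, 34]
New median = 5/2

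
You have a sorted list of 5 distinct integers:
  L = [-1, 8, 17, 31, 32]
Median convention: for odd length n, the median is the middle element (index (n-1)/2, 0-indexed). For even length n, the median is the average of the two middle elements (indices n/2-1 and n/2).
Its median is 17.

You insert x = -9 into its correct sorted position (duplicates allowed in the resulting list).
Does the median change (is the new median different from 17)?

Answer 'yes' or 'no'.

Answer: yes

Derivation:
Old median = 17
Insert x = -9
New median = 25/2
Changed? yes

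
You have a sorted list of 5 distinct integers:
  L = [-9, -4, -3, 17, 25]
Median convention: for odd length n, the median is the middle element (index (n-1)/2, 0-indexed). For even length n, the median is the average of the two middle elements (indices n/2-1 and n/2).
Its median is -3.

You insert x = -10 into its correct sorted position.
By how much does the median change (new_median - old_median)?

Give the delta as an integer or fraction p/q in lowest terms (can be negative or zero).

Answer: -1/2

Derivation:
Old median = -3
After inserting x = -10: new sorted = [-10, -9, -4, -3, 17, 25]
New median = -7/2
Delta = -7/2 - -3 = -1/2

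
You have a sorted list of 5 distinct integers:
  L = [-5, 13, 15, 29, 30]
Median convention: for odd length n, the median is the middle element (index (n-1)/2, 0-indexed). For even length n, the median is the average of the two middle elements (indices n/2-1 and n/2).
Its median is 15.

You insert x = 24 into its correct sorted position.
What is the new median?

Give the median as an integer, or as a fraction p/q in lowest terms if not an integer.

Answer: 39/2

Derivation:
Old list (sorted, length 5): [-5, 13, 15, 29, 30]
Old median = 15
Insert x = 24
Old length odd (5). Middle was index 2 = 15.
New length even (6). New median = avg of two middle elements.
x = 24: 3 elements are < x, 2 elements are > x.
New sorted list: [-5, 13, 15, 24, 29, 30]
New median = 39/2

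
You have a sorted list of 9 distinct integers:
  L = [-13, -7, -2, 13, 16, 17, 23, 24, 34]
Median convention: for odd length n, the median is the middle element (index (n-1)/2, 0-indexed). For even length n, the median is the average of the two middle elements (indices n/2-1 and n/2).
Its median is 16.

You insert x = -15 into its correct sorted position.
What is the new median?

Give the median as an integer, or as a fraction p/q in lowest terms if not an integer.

Answer: 29/2

Derivation:
Old list (sorted, length 9): [-13, -7, -2, 13, 16, 17, 23, 24, 34]
Old median = 16
Insert x = -15
Old length odd (9). Middle was index 4 = 16.
New length even (10). New median = avg of two middle elements.
x = -15: 0 elements are < x, 9 elements are > x.
New sorted list: [-15, -13, -7, -2, 13, 16, 17, 23, 24, 34]
New median = 29/2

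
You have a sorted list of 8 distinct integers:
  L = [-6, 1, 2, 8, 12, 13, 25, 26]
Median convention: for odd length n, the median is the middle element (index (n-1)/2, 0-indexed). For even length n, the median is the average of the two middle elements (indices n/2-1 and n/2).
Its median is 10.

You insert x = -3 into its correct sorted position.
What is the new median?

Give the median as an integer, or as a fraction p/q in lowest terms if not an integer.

Old list (sorted, length 8): [-6, 1, 2, 8, 12, 13, 25, 26]
Old median = 10
Insert x = -3
Old length even (8). Middle pair: indices 3,4 = 8,12.
New length odd (9). New median = single middle element.
x = -3: 1 elements are < x, 7 elements are > x.
New sorted list: [-6, -3, 1, 2, 8, 12, 13, 25, 26]
New median = 8

Answer: 8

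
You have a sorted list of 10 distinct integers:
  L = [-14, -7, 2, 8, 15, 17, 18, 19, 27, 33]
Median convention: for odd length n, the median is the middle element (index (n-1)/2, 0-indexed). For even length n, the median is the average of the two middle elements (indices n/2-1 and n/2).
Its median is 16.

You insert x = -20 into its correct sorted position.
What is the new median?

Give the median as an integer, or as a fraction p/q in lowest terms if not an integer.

Old list (sorted, length 10): [-14, -7, 2, 8, 15, 17, 18, 19, 27, 33]
Old median = 16
Insert x = -20
Old length even (10). Middle pair: indices 4,5 = 15,17.
New length odd (11). New median = single middle element.
x = -20: 0 elements are < x, 10 elements are > x.
New sorted list: [-20, -14, -7, 2, 8, 15, 17, 18, 19, 27, 33]
New median = 15

Answer: 15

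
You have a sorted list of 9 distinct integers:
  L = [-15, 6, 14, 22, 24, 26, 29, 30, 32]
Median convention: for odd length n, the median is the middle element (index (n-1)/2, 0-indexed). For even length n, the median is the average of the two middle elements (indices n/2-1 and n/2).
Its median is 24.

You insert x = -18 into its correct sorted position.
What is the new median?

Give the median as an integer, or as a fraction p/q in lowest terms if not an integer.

Old list (sorted, length 9): [-15, 6, 14, 22, 24, 26, 29, 30, 32]
Old median = 24
Insert x = -18
Old length odd (9). Middle was index 4 = 24.
New length even (10). New median = avg of two middle elements.
x = -18: 0 elements are < x, 9 elements are > x.
New sorted list: [-18, -15, 6, 14, 22, 24, 26, 29, 30, 32]
New median = 23

Answer: 23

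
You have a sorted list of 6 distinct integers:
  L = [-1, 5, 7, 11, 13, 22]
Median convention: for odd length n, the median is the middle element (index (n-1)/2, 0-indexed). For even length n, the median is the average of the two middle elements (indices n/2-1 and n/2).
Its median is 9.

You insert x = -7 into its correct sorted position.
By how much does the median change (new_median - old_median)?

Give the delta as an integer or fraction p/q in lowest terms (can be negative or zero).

Old median = 9
After inserting x = -7: new sorted = [-7, -1, 5, 7, 11, 13, 22]
New median = 7
Delta = 7 - 9 = -2

Answer: -2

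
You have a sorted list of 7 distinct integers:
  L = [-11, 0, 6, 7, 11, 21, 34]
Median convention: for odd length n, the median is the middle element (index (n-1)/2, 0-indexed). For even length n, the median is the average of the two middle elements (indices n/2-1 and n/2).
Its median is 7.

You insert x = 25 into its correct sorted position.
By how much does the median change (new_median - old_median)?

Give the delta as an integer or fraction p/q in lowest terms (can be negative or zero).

Old median = 7
After inserting x = 25: new sorted = [-11, 0, 6, 7, 11, 21, 25, 34]
New median = 9
Delta = 9 - 7 = 2

Answer: 2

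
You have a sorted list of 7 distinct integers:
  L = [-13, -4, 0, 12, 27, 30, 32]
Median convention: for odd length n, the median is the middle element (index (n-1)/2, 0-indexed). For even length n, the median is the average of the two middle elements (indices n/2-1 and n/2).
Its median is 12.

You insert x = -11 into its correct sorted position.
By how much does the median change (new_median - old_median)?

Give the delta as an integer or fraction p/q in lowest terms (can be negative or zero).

Answer: -6

Derivation:
Old median = 12
After inserting x = -11: new sorted = [-13, -11, -4, 0, 12, 27, 30, 32]
New median = 6
Delta = 6 - 12 = -6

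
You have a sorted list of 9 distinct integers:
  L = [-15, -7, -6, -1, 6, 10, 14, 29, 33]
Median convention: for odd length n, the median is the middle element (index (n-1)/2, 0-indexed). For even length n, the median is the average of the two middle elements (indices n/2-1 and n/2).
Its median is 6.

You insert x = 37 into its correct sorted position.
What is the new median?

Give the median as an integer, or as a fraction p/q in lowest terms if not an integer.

Answer: 8

Derivation:
Old list (sorted, length 9): [-15, -7, -6, -1, 6, 10, 14, 29, 33]
Old median = 6
Insert x = 37
Old length odd (9). Middle was index 4 = 6.
New length even (10). New median = avg of two middle elements.
x = 37: 9 elements are < x, 0 elements are > x.
New sorted list: [-15, -7, -6, -1, 6, 10, 14, 29, 33, 37]
New median = 8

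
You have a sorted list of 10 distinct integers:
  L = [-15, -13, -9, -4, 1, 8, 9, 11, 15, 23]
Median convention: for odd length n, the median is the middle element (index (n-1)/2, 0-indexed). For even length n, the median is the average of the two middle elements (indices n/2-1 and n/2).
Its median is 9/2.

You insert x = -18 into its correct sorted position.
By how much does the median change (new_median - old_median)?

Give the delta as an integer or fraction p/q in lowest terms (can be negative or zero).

Answer: -7/2

Derivation:
Old median = 9/2
After inserting x = -18: new sorted = [-18, -15, -13, -9, -4, 1, 8, 9, 11, 15, 23]
New median = 1
Delta = 1 - 9/2 = -7/2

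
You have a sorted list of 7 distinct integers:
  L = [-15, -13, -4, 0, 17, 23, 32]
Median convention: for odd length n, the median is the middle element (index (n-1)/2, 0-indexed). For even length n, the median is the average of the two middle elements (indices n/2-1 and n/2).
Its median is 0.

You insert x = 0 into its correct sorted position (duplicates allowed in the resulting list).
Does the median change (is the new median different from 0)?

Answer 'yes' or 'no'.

Old median = 0
Insert x = 0
New median = 0
Changed? no

Answer: no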